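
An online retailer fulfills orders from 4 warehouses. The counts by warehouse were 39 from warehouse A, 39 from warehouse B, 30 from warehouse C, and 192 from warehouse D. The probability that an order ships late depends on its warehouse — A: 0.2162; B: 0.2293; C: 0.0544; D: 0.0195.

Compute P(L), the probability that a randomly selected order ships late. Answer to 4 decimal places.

0.0758

Total: 39 + 39 + 30 + 192 = 300.
P(A) = 39/300 = 0.13. P(B) = 39/300 = 0.13. P(C) = 30/300 = 0.1. P(D) = 192/300 = 0.64.
By the law of total probability,
P(L) = P(L|A)·P(A) + P(L|B)·P(B) + P(L|C)·P(C) + P(L|D)·P(D)
      = 0.2162·0.13 + 0.2293·0.13 + 0.0544·0.1 + 0.0195·0.64
      = 0.028106 + 0.029809 + 0.00544 + 0.01248 = 0.075835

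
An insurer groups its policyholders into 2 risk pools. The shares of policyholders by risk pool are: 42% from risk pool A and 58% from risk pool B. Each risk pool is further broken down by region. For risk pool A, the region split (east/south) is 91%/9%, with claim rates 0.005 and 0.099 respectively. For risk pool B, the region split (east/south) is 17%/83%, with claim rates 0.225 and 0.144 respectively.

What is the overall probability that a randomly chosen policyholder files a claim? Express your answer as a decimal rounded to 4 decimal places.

0.0972

P(C|A) = 0.91·0.005 + 0.09·0.099 = 0.00455 + 0.00891 = 0.01346
P(C|B) = 0.17·0.225 + 0.83·0.144 = 0.03825 + 0.11952 = 0.15777
Then overall,
P(C) = 0.42·0.01346 + 0.58·0.15777
      = 0.0056532 + 0.0915066 = 0.0971598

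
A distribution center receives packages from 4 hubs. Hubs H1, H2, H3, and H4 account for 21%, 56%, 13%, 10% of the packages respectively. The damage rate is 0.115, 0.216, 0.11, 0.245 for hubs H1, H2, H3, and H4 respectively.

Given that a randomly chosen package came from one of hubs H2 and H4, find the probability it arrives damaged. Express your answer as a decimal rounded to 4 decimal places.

P(D|S) ≈ 0.2204

Let S = {H2, H4}.
P(S) = 0.56 + 0.1 = 0.66.
P(D ∩ S) = 0.216·0.56 + 0.245·0.1 = 0.12096 + 0.0245 = 0.14546.
P(D | S) = 0.14546 / 0.66 = 0.220394…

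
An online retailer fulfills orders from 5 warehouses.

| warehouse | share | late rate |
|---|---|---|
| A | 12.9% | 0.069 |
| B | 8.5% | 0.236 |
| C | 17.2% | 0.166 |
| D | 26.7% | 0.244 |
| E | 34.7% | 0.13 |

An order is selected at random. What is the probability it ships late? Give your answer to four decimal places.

Summing over the partition,
P(L) = P(L|A)·P(A) + P(L|B)·P(B) + P(L|C)·P(C) + P(L|D)·P(D) + P(L|E)·P(E)
      = 0.069·0.129 + 0.236·0.085 + 0.166·0.172 + 0.244·0.267 + 0.13·0.347
      = 0.008901 + 0.02006 + 0.028552 + 0.065148 + 0.04511 = 0.167771

0.1678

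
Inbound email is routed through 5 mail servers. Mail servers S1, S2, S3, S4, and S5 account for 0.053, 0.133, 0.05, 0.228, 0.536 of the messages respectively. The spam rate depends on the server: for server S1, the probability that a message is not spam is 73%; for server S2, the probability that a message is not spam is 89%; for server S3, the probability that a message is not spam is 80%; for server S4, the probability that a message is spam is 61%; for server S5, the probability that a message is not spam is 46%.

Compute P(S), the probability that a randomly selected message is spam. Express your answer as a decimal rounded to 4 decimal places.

P(S|S1) = 1 − 0.73 = 0.27.
P(S|S2) = 1 − 0.89 = 0.11.
P(S|S3) = 1 − 0.8 = 0.2.
P(S|S5) = 1 − 0.46 = 0.54.
P(S) = P(S|S1)·P(S1) + P(S|S2)·P(S2) + P(S|S3)·P(S3) + P(S|S4)·P(S4) + P(S|S5)·P(S5)
      = 0.27·0.053 + 0.11·0.133 + 0.2·0.05 + 0.61·0.228 + 0.54·0.536
      = 0.01431 + 0.01463 + 0.01 + 0.13908 + 0.28944 = 0.46746

0.4675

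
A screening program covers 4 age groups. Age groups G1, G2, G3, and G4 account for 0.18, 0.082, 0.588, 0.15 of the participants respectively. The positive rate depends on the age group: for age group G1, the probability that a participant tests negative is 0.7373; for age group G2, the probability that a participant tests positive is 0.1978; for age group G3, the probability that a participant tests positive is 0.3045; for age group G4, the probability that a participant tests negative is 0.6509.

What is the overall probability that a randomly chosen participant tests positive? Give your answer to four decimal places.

P(T|G1) = 1 − 0.7373 = 0.2627.
P(T|G4) = 1 − 0.6509 = 0.3491.
Using total probability over the partition,
P(T) = P(T|G1)·P(G1) + P(T|G2)·P(G2) + P(T|G3)·P(G3) + P(T|G4)·P(G4)
      = 0.2627·0.18 + 0.1978·0.082 + 0.3045·0.588 + 0.3491·0.15
      = 0.047286 + 0.0162196 + 0.179046 + 0.052365 = 0.2949166

0.2949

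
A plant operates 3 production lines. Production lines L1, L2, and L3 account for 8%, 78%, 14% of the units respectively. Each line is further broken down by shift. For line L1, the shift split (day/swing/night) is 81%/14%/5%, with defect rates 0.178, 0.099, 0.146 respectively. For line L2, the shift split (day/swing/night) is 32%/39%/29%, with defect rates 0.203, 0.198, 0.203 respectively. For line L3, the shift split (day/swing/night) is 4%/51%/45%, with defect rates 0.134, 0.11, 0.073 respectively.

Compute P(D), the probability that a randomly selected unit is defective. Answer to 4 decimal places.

P(D|L1) = 0.81·0.178 + 0.14·0.099 + 0.05·0.146 = 0.14418 + 0.01386 + 0.0073 = 0.16534
P(D|L2) = 0.32·0.203 + 0.39·0.198 + 0.29·0.203 = 0.06496 + 0.07722 + 0.05887 = 0.20105
P(D|L3) = 0.04·0.134 + 0.51·0.11 + 0.45·0.073 = 0.00536 + 0.0561 + 0.03285 = 0.09431
Then overall,
P(D) = 0.08·0.16534 + 0.78·0.20105 + 0.14·0.09431
      = 0.0132272 + 0.156819 + 0.0132034 = 0.1832496

0.1832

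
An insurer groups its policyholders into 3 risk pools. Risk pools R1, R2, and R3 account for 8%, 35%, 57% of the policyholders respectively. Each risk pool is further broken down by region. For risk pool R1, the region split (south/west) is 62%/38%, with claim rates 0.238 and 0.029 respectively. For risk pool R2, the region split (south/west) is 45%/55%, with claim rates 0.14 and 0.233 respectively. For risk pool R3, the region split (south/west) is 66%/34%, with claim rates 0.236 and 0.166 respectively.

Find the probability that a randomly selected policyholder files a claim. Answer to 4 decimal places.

0.2005

P(C|R1) = 0.62·0.238 + 0.38·0.029 = 0.14756 + 0.01102 = 0.15858
P(C|R2) = 0.45·0.14 + 0.55·0.233 = 0.063 + 0.12815 = 0.19115
P(C|R3) = 0.66·0.236 + 0.34·0.166 = 0.15576 + 0.05644 = 0.2122
Then overall,
P(C) = 0.08·0.15858 + 0.35·0.19115 + 0.57·0.2122
      = 0.0126864 + 0.0669025 + 0.120954 = 0.2005429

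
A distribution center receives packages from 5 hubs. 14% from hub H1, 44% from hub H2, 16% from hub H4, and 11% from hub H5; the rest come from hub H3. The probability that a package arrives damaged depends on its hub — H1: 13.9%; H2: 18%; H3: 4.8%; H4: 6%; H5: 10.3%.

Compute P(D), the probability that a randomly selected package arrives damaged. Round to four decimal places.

0.1268

P(H3) = 1 − (0.14 + 0.44 + 0.16 + 0.11) = 0.15.
P(D) = P(D|H1)·P(H1) + P(D|H2)·P(H2) + P(D|H3)·P(H3) + P(D|H4)·P(H4) + P(D|H5)·P(H5)
      = 0.139·0.14 + 0.18·0.44 + 0.048·0.15 + 0.06·0.16 + 0.103·0.11
      = 0.01946 + 0.0792 + 0.0072 + 0.0096 + 0.01133 = 0.12679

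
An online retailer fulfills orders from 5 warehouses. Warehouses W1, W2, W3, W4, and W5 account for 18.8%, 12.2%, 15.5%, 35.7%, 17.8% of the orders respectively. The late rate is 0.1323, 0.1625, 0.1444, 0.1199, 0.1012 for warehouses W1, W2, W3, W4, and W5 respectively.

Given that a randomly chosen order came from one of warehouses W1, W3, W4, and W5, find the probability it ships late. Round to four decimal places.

Let S = {W1, W3, W4, W5}.
P(S) = 0.188 + 0.155 + 0.357 + 0.178 = 0.878.
P(L ∩ S) = 0.1323·0.188 + 0.1444·0.155 + 0.1199·0.357 + 0.1012·0.178 = 0.0248724 + 0.022382 + 0.0428043 + 0.0180136 = 0.1080723.
P(L | S) = 0.1080723 / 0.878 = 0.123089…

0.1231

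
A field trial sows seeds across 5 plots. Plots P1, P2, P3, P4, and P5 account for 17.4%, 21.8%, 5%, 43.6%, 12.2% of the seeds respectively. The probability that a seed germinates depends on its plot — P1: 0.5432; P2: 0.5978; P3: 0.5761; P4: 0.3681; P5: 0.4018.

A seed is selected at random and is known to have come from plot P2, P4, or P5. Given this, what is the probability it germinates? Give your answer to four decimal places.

0.4379

Let S = {P2, P4, P5}.
P(S) = 0.218 + 0.436 + 0.122 = 0.776.
P(G ∩ S) = 0.5978·0.218 + 0.3681·0.436 + 0.4018·0.122 = 0.1303204 + 0.1604916 + 0.0490196 = 0.3398316.
P(G | S) = 0.3398316 / 0.776 = 0.437927…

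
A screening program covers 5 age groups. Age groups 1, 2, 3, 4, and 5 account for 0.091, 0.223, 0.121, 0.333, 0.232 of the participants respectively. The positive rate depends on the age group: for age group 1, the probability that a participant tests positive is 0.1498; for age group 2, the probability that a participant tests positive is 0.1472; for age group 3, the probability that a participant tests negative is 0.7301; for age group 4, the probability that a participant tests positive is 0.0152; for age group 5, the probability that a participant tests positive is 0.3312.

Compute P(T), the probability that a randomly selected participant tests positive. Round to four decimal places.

P(T) ≈ 0.1610

P(T|3) = 1 − 0.7301 = 0.2699.
By the law of total probability,
P(T) = P(T|1)·P(1) + P(T|2)·P(2) + P(T|3)·P(3) + P(T|4)·P(4) + P(T|5)·P(5)
      = 0.1498·0.091 + 0.1472·0.223 + 0.2699·0.121 + 0.0152·0.333 + 0.3312·0.232
      = 0.0136318 + 0.0328256 + 0.0326579 + 0.0050616 + 0.0768384 = 0.1610153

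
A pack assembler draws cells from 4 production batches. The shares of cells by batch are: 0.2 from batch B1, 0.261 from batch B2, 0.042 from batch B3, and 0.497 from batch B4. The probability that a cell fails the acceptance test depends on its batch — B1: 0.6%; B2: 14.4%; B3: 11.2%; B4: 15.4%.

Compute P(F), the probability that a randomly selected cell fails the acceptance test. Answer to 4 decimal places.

0.1200

Summing over the partition,
P(F) = P(F|B1)·P(B1) + P(F|B2)·P(B2) + P(F|B3)·P(B3) + P(F|B4)·P(B4)
      = 0.006·0.2 + 0.144·0.261 + 0.112·0.042 + 0.154·0.497
      = 0.0012 + 0.037584 + 0.004704 + 0.076538 = 0.120026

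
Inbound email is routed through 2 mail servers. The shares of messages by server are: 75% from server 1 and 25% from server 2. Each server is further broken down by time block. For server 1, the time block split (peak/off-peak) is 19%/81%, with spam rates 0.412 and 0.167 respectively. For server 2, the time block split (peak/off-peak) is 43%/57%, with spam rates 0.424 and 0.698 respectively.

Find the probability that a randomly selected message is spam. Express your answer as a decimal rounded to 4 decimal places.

0.3052

P(S|1) = 0.19·0.412 + 0.81·0.167 = 0.07828 + 0.13527 = 0.21355
P(S|2) = 0.43·0.424 + 0.57·0.698 = 0.18232 + 0.39786 = 0.58018
Then overall,
P(S) = 0.75·0.21355 + 0.25·0.58018
      = 0.1601625 + 0.145045 = 0.3052075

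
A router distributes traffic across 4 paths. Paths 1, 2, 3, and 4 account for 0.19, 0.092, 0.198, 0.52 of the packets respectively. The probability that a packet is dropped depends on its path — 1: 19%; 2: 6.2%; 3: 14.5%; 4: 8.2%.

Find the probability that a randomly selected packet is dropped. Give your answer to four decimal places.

0.1132

P(L) = P(L|1)·P(1) + P(L|2)·P(2) + P(L|3)·P(3) + P(L|4)·P(4)
      = 0.19·0.19 + 0.062·0.092 + 0.145·0.198 + 0.082·0.52
      = 0.0361 + 0.005704 + 0.02871 + 0.04264 = 0.113154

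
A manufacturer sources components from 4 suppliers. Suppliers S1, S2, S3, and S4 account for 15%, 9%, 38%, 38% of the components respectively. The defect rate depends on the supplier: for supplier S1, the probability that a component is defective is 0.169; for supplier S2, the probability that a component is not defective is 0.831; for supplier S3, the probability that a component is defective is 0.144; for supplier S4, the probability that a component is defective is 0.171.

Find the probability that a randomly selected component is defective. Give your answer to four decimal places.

P(D|S2) = 1 − 0.831 = 0.169.
Using total probability over the partition,
P(D) = P(D|S1)·P(S1) + P(D|S2)·P(S2) + P(D|S3)·P(S3) + P(D|S4)·P(S4)
      = 0.169·0.15 + 0.169·0.09 + 0.144·0.38 + 0.171·0.38
      = 0.02535 + 0.01521 + 0.05472 + 0.06498 = 0.16026

0.1603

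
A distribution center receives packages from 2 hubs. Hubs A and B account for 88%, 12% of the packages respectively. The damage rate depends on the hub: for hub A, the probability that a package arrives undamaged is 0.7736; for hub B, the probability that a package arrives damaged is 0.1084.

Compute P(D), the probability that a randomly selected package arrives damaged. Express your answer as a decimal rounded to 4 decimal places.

P(D|A) = 1 − 0.7736 = 0.2264.
By the law of total probability,
P(D) = P(D|A)·P(A) + P(D|B)·P(B)
      = 0.2264·0.88 + 0.1084·0.12
      = 0.199232 + 0.013008 = 0.21224

P(D) ≈ 0.2122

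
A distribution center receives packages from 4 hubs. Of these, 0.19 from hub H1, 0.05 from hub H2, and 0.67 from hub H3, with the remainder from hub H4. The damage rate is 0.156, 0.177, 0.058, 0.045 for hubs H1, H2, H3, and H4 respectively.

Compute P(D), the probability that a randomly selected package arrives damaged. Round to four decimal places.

P(D) ≈ 0.0814

P(H4) = 1 − (0.19 + 0.05 + 0.67) = 0.09.
Using total probability over the partition,
P(D) = P(D|H1)·P(H1) + P(D|H2)·P(H2) + P(D|H3)·P(H3) + P(D|H4)·P(H4)
      = 0.156·0.19 + 0.177·0.05 + 0.058·0.67 + 0.045·0.09
      = 0.02964 + 0.00885 + 0.03886 + 0.00405 = 0.0814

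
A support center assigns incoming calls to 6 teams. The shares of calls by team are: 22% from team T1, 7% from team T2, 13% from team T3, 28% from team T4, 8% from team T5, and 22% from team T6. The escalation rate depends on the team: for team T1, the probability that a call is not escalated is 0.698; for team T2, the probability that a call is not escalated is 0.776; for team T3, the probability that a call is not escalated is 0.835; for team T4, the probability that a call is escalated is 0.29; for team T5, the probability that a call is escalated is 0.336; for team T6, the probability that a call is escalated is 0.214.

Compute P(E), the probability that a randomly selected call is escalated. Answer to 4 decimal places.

P(E|T1) = 1 − 0.698 = 0.302.
P(E|T2) = 1 − 0.776 = 0.224.
P(E|T3) = 1 − 0.835 = 0.165.
P(E) = P(E|T1)·P(T1) + P(E|T2)·P(T2) + P(E|T3)·P(T3) + P(E|T4)·P(T4) + P(E|T5)·P(T5) + P(E|T6)·P(T6)
      = 0.302·0.22 + 0.224·0.07 + 0.165·0.13 + 0.29·0.28 + 0.336·0.08 + 0.214·0.22
      = 0.06644 + 0.01568 + 0.02145 + 0.0812 + 0.02688 + 0.04708 = 0.25873

P(E) ≈ 0.2587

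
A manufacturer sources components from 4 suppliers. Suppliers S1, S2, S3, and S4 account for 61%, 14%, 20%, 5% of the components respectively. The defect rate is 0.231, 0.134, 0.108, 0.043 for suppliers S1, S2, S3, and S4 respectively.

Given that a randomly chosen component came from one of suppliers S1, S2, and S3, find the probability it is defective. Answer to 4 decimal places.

P(D|S) ≈ 0.1908

Let S = {S1, S2, S3}.
P(S) = 0.61 + 0.14 + 0.2 = 0.95.
P(D ∩ S) = 0.231·0.61 + 0.134·0.14 + 0.108·0.2 = 0.14091 + 0.01876 + 0.0216 = 0.18127.
P(D | S) = 0.18127 / 0.95 = 0.190811…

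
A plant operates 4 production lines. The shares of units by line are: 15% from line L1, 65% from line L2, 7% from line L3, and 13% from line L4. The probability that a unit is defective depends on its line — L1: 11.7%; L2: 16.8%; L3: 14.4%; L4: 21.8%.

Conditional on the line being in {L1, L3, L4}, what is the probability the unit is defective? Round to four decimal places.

0.1599

Let S = {L1, L3, L4}.
P(S) = 0.15 + 0.07 + 0.13 = 0.35.
P(D ∩ S) = 0.117·0.15 + 0.144·0.07 + 0.218·0.13 = 0.01755 + 0.01008 + 0.02834 = 0.05597.
P(D | S) = 0.05597 / 0.35 = 0.159914…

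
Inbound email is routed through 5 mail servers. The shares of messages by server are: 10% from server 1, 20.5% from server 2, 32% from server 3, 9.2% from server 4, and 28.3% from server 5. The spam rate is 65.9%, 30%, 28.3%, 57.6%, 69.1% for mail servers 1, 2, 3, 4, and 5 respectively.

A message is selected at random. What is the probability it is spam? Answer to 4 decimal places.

P(S) = P(S|1)·P(1) + P(S|2)·P(2) + P(S|3)·P(3) + P(S|4)·P(4) + P(S|5)·P(5)
      = 0.659·0.1 + 0.3·0.205 + 0.283·0.32 + 0.576·0.092 + 0.691·0.283
      = 0.0659 + 0.0615 + 0.09056 + 0.052992 + 0.195553 = 0.466505

0.4665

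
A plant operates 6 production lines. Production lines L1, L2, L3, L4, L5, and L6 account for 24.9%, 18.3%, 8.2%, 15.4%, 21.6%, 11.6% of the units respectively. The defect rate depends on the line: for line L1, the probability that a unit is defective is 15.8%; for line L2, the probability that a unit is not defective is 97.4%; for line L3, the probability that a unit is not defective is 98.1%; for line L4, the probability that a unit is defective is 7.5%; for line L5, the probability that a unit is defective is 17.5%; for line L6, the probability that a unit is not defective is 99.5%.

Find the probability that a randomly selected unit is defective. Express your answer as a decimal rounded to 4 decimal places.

P(D|L2) = 1 − 0.974 = 0.026.
P(D|L3) = 1 − 0.981 = 0.019.
P(D|L6) = 1 − 0.995 = 0.005.
By the law of total probability,
P(D) = P(D|L1)·P(L1) + P(D|L2)·P(L2) + P(D|L3)·P(L3) + P(D|L4)·P(L4) + P(D|L5)·P(L5) + P(D|L6)·P(L6)
      = 0.158·0.249 + 0.026·0.183 + 0.019·0.082 + 0.075·0.154 + 0.175·0.216 + 0.005·0.116
      = 0.039342 + 0.004758 + 0.001558 + 0.01155 + 0.0378 + 0.00058 = 0.095588

P(D) ≈ 0.0956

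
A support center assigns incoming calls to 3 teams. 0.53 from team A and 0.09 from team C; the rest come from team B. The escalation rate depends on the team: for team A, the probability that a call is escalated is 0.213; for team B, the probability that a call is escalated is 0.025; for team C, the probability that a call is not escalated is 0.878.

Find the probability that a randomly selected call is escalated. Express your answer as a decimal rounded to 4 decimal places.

P(B) = 1 − (0.53 + 0.09) = 0.38.
P(E|C) = 1 − 0.878 = 0.122.
P(E) = P(E|A)·P(A) + P(E|B)·P(B) + P(E|C)·P(C)
      = 0.213·0.53 + 0.025·0.38 + 0.122·0.09
      = 0.11289 + 0.0095 + 0.01098 = 0.13337

0.1334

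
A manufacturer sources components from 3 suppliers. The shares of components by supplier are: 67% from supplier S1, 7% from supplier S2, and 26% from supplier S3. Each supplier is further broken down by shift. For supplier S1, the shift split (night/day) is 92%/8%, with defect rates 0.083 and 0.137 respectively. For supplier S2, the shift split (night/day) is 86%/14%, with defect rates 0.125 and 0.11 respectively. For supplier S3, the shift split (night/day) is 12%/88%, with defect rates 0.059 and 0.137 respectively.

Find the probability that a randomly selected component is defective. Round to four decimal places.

P(D|S1) = 0.92·0.083 + 0.08·0.137 = 0.07636 + 0.01096 = 0.08732
P(D|S2) = 0.86·0.125 + 0.14·0.11 = 0.1075 + 0.0154 = 0.1229
P(D|S3) = 0.12·0.059 + 0.88·0.137 = 0.00708 + 0.12056 = 0.12764
By total probability over the outer partition,
P(D) = 0.67·0.08732 + 0.07·0.1229 + 0.26·0.12764
      = 0.0585044 + 0.008603 + 0.0331864 = 0.1002938

0.1003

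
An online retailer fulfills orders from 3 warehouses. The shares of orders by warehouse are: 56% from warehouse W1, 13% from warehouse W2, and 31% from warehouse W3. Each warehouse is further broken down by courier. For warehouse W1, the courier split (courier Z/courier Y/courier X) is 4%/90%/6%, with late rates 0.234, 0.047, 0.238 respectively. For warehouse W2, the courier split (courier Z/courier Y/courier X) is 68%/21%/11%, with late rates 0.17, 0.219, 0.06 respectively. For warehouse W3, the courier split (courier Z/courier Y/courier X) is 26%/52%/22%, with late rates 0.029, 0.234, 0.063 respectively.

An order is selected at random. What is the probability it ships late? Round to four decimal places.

P(L|W1) = 0.04·0.234 + 0.9·0.047 + 0.06·0.238 = 0.00936 + 0.0423 + 0.01428 = 0.06594
P(L|W2) = 0.68·0.17 + 0.21·0.219 + 0.11·0.06 = 0.1156 + 0.04599 + 0.0066 = 0.16819
P(L|W3) = 0.26·0.029 + 0.52·0.234 + 0.22·0.063 = 0.00754 + 0.12168 + 0.01386 = 0.14308
By total probability over the outer partition,
P(L) = 0.56·0.06594 + 0.13·0.16819 + 0.31·0.14308
      = 0.0369264 + 0.0218647 + 0.0443548 = 0.1031459

0.1031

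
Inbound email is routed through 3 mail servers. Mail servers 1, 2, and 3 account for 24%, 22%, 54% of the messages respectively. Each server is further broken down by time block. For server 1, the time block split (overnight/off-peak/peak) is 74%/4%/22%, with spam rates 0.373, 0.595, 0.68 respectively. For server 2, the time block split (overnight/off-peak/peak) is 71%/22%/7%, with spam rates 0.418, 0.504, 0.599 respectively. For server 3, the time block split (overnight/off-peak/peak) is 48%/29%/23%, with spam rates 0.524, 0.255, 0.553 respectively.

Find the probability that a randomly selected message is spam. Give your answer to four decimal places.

P(S) ≈ 0.4512

P(S|1) = 0.74·0.373 + 0.04·0.595 + 0.22·0.68 = 0.27602 + 0.0238 + 0.1496 = 0.44942
P(S|2) = 0.71·0.418 + 0.22·0.504 + 0.07·0.599 = 0.29678 + 0.11088 + 0.04193 = 0.44959
P(S|3) = 0.48·0.524 + 0.29·0.255 + 0.23·0.553 = 0.25152 + 0.07395 + 0.12719 = 0.45266
By total probability over the outer partition,
P(S) = 0.24·0.44942 + 0.22·0.44959 + 0.54·0.45266
      = 0.1078608 + 0.0989098 + 0.2444364 = 0.451207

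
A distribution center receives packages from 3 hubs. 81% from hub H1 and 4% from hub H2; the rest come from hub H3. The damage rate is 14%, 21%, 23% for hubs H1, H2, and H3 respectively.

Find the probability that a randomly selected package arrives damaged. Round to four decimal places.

P(D) ≈ 0.1563

P(H3) = 1 − (0.81 + 0.04) = 0.15.
P(D) = P(D|H1)·P(H1) + P(D|H2)·P(H2) + P(D|H3)·P(H3)
      = 0.14·0.81 + 0.21·0.04 + 0.23·0.15
      = 0.1134 + 0.0084 + 0.0345 = 0.1563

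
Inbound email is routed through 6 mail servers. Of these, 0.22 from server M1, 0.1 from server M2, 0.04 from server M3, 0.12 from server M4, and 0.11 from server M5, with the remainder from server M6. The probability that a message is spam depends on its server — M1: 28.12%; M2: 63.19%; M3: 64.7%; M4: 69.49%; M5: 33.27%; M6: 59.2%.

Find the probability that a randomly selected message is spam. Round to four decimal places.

P(M6) = 1 − (0.22 + 0.1 + 0.04 + 0.12 + 0.11) = 0.41.
By the law of total probability,
P(S) = P(S|M1)·P(M1) + P(S|M2)·P(M2) + P(S|M3)·P(M3) + P(S|M4)·P(M4) + P(S|M5)·P(M5) + P(S|M6)·P(M6)
      = 0.2812·0.22 + 0.6319·0.1 + 0.647·0.04 + 0.6949·0.12 + 0.3327·0.11 + 0.592·0.41
      = 0.061864 + 0.06319 + 0.02588 + 0.083388 + 0.036597 + 0.24272 = 0.513639

P(S) ≈ 0.5136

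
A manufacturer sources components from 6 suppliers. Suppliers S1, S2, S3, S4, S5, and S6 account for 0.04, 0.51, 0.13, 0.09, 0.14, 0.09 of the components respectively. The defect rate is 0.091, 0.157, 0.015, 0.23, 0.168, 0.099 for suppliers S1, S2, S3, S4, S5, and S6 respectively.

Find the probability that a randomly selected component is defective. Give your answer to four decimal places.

0.1388

By the law of total probability,
P(D) = P(D|S1)·P(S1) + P(D|S2)·P(S2) + P(D|S3)·P(S3) + P(D|S4)·P(S4) + P(D|S5)·P(S5) + P(D|S6)·P(S6)
      = 0.091·0.04 + 0.157·0.51 + 0.015·0.13 + 0.23·0.09 + 0.168·0.14 + 0.099·0.09
      = 0.00364 + 0.08007 + 0.00195 + 0.0207 + 0.02352 + 0.00891 = 0.13879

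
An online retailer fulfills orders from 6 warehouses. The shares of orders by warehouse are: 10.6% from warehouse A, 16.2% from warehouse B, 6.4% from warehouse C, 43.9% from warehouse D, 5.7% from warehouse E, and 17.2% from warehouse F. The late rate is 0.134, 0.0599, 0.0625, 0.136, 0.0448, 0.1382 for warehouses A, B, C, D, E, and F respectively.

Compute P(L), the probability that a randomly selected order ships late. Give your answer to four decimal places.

By the law of total probability,
P(L) = P(L|A)·P(A) + P(L|B)·P(B) + P(L|C)·P(C) + P(L|D)·P(D) + P(L|E)·P(E) + P(L|F)·P(F)
      = 0.134·0.106 + 0.0599·0.162 + 0.0625·0.064 + 0.136·0.439 + 0.0448·0.057 + 0.1382·0.172
      = 0.014204 + 0.0097038 + 0.004 + 0.059704 + 0.0025536 + 0.0237704 = 0.1139358

P(L) ≈ 0.1139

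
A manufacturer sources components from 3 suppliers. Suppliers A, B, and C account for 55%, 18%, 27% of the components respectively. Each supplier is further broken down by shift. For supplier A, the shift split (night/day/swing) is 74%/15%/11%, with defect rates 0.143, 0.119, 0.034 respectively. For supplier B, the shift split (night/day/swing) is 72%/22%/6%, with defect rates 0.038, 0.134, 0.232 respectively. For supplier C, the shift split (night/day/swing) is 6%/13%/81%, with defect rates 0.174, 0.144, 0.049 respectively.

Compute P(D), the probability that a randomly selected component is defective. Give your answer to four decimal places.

P(D|A) = 0.74·0.143 + 0.15·0.119 + 0.11·0.034 = 0.10582 + 0.01785 + 0.00374 = 0.12741
P(D|B) = 0.72·0.038 + 0.22·0.134 + 0.06·0.232 = 0.02736 + 0.02948 + 0.01392 = 0.07076
P(D|C) = 0.06·0.174 + 0.13·0.144 + 0.81·0.049 = 0.01044 + 0.01872 + 0.03969 = 0.06885
By total probability over the outer partition,
P(D) = 0.55·0.12741 + 0.18·0.07076 + 0.27·0.06885
      = 0.0700755 + 0.0127368 + 0.0185895 = 0.1014018

P(D) ≈ 0.1014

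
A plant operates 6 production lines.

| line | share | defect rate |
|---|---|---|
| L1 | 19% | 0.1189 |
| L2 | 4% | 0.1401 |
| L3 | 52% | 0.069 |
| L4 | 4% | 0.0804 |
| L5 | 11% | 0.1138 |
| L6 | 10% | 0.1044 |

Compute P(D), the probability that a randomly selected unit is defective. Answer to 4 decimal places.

0.0902

P(D) = P(D|L1)·P(L1) + P(D|L2)·P(L2) + P(D|L3)·P(L3) + P(D|L4)·P(L4) + P(D|L5)·P(L5) + P(D|L6)·P(L6)
      = 0.1189·0.19 + 0.1401·0.04 + 0.069·0.52 + 0.0804·0.04 + 0.1138·0.11 + 0.1044·0.1
      = 0.022591 + 0.005604 + 0.03588 + 0.003216 + 0.012518 + 0.01044 = 0.090249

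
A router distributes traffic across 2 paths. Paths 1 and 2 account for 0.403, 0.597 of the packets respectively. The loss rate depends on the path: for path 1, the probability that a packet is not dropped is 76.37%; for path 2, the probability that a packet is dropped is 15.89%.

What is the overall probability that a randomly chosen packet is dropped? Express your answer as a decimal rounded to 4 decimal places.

P(L|1) = 1 − 0.7637 = 0.2363.
By the law of total probability,
P(L) = P(L|1)·P(1) + P(L|2)·P(2)
      = 0.2363·0.403 + 0.1589·0.597
      = 0.0952289 + 0.0948633 = 0.1900922

0.1901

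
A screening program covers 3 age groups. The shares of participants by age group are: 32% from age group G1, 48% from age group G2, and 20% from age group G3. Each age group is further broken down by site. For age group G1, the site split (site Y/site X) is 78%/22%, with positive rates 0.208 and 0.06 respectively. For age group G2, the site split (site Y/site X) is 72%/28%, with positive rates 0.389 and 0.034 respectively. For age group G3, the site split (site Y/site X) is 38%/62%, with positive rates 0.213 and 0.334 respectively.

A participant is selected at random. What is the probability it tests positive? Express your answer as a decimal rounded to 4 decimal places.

P(T) ≈ 0.2528

P(T|G1) = 0.78·0.208 + 0.22·0.06 = 0.16224 + 0.0132 = 0.17544
P(T|G2) = 0.72·0.389 + 0.28·0.034 = 0.28008 + 0.00952 = 0.2896
P(T|G3) = 0.38·0.213 + 0.62·0.334 = 0.08094 + 0.20708 = 0.28802
By total probability over the outer partition,
P(T) = 0.32·0.17544 + 0.48·0.2896 + 0.2·0.28802
      = 0.0561408 + 0.139008 + 0.057604 = 0.2527528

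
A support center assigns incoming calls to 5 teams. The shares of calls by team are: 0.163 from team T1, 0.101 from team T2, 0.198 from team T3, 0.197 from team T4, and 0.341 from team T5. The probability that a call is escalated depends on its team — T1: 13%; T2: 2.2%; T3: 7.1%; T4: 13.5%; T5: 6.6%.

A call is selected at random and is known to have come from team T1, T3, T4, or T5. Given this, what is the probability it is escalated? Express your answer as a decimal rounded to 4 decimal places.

Let S = {T1, T3, T4, T5}.
P(S) = 0.163 + 0.198 + 0.197 + 0.341 = 0.899.
P(E ∩ S) = 0.13·0.163 + 0.071·0.198 + 0.135·0.197 + 0.066·0.341 = 0.02119 + 0.014058 + 0.026595 + 0.022506 = 0.084349.
P(E | S) = 0.084349 / 0.899 = 0.093825…

0.0938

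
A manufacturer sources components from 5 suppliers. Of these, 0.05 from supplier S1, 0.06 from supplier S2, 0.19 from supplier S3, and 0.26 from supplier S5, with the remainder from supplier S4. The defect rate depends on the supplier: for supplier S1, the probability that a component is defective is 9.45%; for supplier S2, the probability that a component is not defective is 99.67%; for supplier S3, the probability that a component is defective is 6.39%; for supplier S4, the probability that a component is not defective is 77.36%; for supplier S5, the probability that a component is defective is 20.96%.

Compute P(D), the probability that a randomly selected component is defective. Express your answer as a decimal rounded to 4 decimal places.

P(D) ≈ 0.1712

P(S4) = 1 − (0.05 + 0.06 + 0.19 + 0.26) = 0.44.
P(D|S2) = 1 − 0.9967 = 0.0033.
P(D|S4) = 1 − 0.7736 = 0.2264.
Using total probability over the partition,
P(D) = P(D|S1)·P(S1) + P(D|S2)·P(S2) + P(D|S3)·P(S3) + P(D|S4)·P(S4) + P(D|S5)·P(S5)
      = 0.0945·0.05 + 0.0033·0.06 + 0.0639·0.19 + 0.2264·0.44 + 0.2096·0.26
      = 0.004725 + 0.000198 + 0.012141 + 0.099616 + 0.054496 = 0.171176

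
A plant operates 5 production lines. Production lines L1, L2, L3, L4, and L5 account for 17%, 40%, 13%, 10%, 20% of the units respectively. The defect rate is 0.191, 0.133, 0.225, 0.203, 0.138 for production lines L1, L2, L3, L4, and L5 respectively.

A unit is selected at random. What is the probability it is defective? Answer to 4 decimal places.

0.1628

P(D) = P(D|L1)·P(L1) + P(D|L2)·P(L2) + P(D|L3)·P(L3) + P(D|L4)·P(L4) + P(D|L5)·P(L5)
      = 0.191·0.17 + 0.133·0.4 + 0.225·0.13 + 0.203·0.1 + 0.138·0.2
      = 0.03247 + 0.0532 + 0.02925 + 0.0203 + 0.0276 = 0.16282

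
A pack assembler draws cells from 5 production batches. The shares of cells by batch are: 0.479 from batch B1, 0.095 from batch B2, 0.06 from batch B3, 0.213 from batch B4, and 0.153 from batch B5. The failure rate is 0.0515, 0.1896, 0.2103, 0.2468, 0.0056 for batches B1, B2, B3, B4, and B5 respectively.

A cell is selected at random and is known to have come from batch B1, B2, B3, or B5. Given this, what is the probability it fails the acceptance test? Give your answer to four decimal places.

P(F|S) ≈ 0.0714

Let S = {B1, B2, B3, B5}.
P(S) = 0.479 + 0.095 + 0.06 + 0.153 = 0.787.
P(F ∩ S) = 0.0515·0.479 + 0.1896·0.095 + 0.2103·0.06 + 0.0056·0.153 = 0.0246685 + 0.018012 + 0.012618 + 0.0008568 = 0.0561553.
P(F | S) = 0.0561553 / 0.787 = 0.071354…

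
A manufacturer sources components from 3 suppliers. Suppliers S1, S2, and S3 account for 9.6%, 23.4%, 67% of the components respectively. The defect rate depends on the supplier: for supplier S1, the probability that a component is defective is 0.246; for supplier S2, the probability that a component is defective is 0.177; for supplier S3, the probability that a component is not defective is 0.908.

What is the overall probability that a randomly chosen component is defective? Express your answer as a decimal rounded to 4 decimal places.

0.1267

P(D|S3) = 1 − 0.908 = 0.092.
By the law of total probability,
P(D) = P(D|S1)·P(S1) + P(D|S2)·P(S2) + P(D|S3)·P(S3)
      = 0.246·0.096 + 0.177·0.234 + 0.092·0.67
      = 0.023616 + 0.041418 + 0.06164 = 0.126674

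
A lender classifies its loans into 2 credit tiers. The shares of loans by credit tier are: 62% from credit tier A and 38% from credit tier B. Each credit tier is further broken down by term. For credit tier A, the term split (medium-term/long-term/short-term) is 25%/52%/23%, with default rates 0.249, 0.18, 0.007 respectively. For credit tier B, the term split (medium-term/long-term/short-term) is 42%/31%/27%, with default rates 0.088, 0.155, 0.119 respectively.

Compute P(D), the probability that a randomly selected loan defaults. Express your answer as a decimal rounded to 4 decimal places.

0.1421

P(D|A) = 0.25·0.249 + 0.52·0.18 + 0.23·0.007 = 0.06225 + 0.0936 + 0.00161 = 0.15746
P(D|B) = 0.42·0.088 + 0.31·0.155 + 0.27·0.119 = 0.03696 + 0.04805 + 0.03213 = 0.11714
By total probability over the outer partition,
P(D) = 0.62·0.15746 + 0.38·0.11714
      = 0.0976252 + 0.0445132 = 0.1421384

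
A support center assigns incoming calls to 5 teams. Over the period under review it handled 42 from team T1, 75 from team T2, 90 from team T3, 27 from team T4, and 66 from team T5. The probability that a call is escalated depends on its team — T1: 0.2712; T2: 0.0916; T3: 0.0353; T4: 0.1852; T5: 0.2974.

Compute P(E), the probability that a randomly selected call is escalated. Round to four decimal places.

Total: 42 + 75 + 90 + 27 + 66 = 300.
P(T1) = 42/300 = 0.14. P(T2) = 75/300 = 0.25. P(T3) = 90/300 = 0.3. P(T4) = 27/300 = 0.09. P(T5) = 66/300 = 0.22.
P(E) = P(E|T1)·P(T1) + P(E|T2)·P(T2) + P(E|T3)·P(T3) + P(E|T4)·P(T4) + P(E|T5)·P(T5)
      = 0.2712·0.14 + 0.0916·0.25 + 0.0353·0.3 + 0.1852·0.09 + 0.2974·0.22
      = 0.037968 + 0.0229 + 0.01059 + 0.016668 + 0.065428 = 0.153554

0.1536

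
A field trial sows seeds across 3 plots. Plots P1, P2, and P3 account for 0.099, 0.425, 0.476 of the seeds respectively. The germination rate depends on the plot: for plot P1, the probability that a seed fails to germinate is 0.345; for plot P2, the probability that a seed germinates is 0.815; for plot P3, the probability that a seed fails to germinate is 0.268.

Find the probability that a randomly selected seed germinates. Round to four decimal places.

0.7597

P(G|P1) = 1 − 0.345 = 0.655.
P(G|P3) = 1 − 0.268 = 0.732.
P(G) = P(G|P1)·P(P1) + P(G|P2)·P(P2) + P(G|P3)·P(P3)
      = 0.655·0.099 + 0.815·0.425 + 0.732·0.476
      = 0.064845 + 0.346375 + 0.348432 = 0.759652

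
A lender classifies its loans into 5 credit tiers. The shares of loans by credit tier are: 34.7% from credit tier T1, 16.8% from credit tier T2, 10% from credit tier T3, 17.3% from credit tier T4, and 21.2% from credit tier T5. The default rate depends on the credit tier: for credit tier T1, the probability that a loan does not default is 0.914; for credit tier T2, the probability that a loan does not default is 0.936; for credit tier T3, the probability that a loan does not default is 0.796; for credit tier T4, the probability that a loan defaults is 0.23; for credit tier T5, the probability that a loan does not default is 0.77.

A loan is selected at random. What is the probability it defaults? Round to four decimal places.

P(D|T1) = 1 − 0.914 = 0.086.
P(D|T2) = 1 − 0.936 = 0.064.
P(D|T3) = 1 − 0.796 = 0.204.
P(D|T5) = 1 − 0.77 = 0.23.
Summing over the partition,
P(D) = P(D|T1)·P(T1) + P(D|T2)·P(T2) + P(D|T3)·P(T3) + P(D|T4)·P(T4) + P(D|T5)·P(T5)
      = 0.086·0.347 + 0.064·0.168 + 0.204·0.1 + 0.23·0.173 + 0.23·0.212
      = 0.029842 + 0.010752 + 0.0204 + 0.03979 + 0.04876 = 0.149544

0.1495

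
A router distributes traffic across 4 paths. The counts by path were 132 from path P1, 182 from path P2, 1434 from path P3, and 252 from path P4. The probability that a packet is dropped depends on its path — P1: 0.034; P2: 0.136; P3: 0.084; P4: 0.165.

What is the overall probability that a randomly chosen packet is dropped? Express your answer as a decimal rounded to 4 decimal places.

Total: 132 + 182 + 1434 + 252 = 2000.
P(P1) = 132/2000 = 0.066. P(P2) = 182/2000 = 0.091. P(P3) = 1434/2000 = 0.717. P(P4) = 252/2000 = 0.126.
P(L) = P(L|P1)·P(P1) + P(L|P2)·P(P2) + P(L|P3)·P(P3) + P(L|P4)·P(P4)
      = 0.034·0.066 + 0.136·0.091 + 0.084·0.717 + 0.165·0.126
      = 0.002244 + 0.012376 + 0.060228 + 0.02079 = 0.095638

0.0956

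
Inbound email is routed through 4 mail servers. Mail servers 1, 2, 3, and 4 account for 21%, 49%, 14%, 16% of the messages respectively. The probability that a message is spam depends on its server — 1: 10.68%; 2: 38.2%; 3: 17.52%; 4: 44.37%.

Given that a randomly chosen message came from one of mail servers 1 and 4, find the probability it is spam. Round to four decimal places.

Let J = {1, 4}.
P(J) = 0.21 + 0.16 = 0.37.
P(S ∩ J) = 0.1068·0.21 + 0.4437·0.16 = 0.022428 + 0.070992 = 0.09342.
P(S | J) = 0.09342 / 0.37 = 0.252486…

0.2525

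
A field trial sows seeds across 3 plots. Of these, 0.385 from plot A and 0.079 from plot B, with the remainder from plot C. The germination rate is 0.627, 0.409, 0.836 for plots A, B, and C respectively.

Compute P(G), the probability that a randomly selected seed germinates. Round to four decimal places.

0.7218

P(C) = 1 − (0.385 + 0.079) = 0.536.
P(G) = P(G|A)·P(A) + P(G|B)·P(B) + P(G|C)·P(C)
      = 0.627·0.385 + 0.409·0.079 + 0.836·0.536
      = 0.241395 + 0.032311 + 0.448096 = 0.721802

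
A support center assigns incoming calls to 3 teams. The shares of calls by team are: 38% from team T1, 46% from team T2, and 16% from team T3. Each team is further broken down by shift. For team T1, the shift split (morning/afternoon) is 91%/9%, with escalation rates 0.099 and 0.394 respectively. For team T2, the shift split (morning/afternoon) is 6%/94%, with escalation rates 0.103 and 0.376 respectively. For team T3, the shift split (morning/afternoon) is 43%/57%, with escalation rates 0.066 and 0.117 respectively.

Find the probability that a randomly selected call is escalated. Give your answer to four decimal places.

P(E) ≈ 0.2283

P(E|T1) = 0.91·0.099 + 0.09·0.394 = 0.09009 + 0.03546 = 0.12555
P(E|T2) = 0.06·0.103 + 0.94·0.376 = 0.00618 + 0.35344 = 0.35962
P(E|T3) = 0.43·0.066 + 0.57·0.117 = 0.02838 + 0.06669 = 0.09507
By total probability over the outer partition,
P(E) = 0.38·0.12555 + 0.46·0.35962 + 0.16·0.09507
      = 0.047709 + 0.1654252 + 0.0152112 = 0.2283454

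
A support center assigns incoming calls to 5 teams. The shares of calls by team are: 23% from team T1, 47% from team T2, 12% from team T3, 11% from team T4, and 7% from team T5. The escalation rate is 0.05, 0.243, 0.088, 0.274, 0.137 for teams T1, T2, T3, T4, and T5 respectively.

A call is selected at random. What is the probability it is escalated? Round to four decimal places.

P(E) ≈ 0.1760

Summing over the partition,
P(E) = P(E|T1)·P(T1) + P(E|T2)·P(T2) + P(E|T3)·P(T3) + P(E|T4)·P(T4) + P(E|T5)·P(T5)
      = 0.05·0.23 + 0.243·0.47 + 0.088·0.12 + 0.274·0.11 + 0.137·0.07
      = 0.0115 + 0.11421 + 0.01056 + 0.03014 + 0.00959 = 0.176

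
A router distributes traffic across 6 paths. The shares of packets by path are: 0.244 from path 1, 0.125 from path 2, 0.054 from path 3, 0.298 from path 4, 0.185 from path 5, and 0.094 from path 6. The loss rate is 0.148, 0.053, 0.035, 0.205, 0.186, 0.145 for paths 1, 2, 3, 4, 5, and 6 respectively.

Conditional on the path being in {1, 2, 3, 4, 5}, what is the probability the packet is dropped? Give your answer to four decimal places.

Let S = {1, 2, 3, 4, 5}.
P(S) = 0.244 + 0.125 + 0.054 + 0.298 + 0.185 = 0.906.
P(L ∩ S) = 0.148·0.244 + 0.053·0.125 + 0.035·0.054 + 0.205·0.298 + 0.186·0.185 = 0.036112 + 0.006625 + 0.00189 + 0.06109 + 0.03441 = 0.140127.
P(L | S) = 0.140127 / 0.906 = 0.154666…

0.1547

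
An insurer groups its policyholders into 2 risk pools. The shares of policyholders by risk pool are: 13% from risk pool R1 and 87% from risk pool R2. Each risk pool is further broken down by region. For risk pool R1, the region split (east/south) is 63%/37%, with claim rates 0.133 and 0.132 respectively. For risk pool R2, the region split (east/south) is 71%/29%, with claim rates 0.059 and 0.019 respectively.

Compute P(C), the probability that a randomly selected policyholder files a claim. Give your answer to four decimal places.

P(C|R1) = 0.63·0.133 + 0.37·0.132 = 0.08379 + 0.04884 = 0.13263
P(C|R2) = 0.71·0.059 + 0.29·0.019 = 0.04189 + 0.00551 = 0.0474
By total probability over the outer partition,
P(C) = 0.13·0.13263 + 0.87·0.0474
      = 0.0172419 + 0.041238 = 0.0584799

P(C) ≈ 0.0585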